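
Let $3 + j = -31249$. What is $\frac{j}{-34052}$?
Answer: $\frac{7813}{8513} \approx 0.91777$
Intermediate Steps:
$j = -31252$ ($j = -3 - 31249 = -31252$)
$\frac{j}{-34052} = - \frac{31252}{-34052} = \left(-31252\right) \left(- \frac{1}{34052}\right) = \frac{7813}{8513}$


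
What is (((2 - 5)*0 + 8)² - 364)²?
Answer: 90000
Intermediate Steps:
(((2 - 5)*0 + 8)² - 364)² = ((-3*0 + 8)² - 364)² = ((0 + 8)² - 364)² = (8² - 364)² = (64 - 364)² = (-300)² = 90000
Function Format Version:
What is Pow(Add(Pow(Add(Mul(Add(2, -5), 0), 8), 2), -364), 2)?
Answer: 90000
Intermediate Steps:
Pow(Add(Pow(Add(Mul(Add(2, -5), 0), 8), 2), -364), 2) = Pow(Add(Pow(Add(Mul(-3, 0), 8), 2), -364), 2) = Pow(Add(Pow(Add(0, 8), 2), -364), 2) = Pow(Add(Pow(8, 2), -364), 2) = Pow(Add(64, -364), 2) = Pow(-300, 2) = 90000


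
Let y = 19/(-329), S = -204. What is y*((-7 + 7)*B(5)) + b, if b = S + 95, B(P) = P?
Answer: -109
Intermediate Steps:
b = -109 (b = -204 + 95 = -109)
y = -19/329 (y = 19*(-1/329) = -19/329 ≈ -0.057751)
y*((-7 + 7)*B(5)) + b = -19*(-7 + 7)*5/329 - 109 = -0*5 - 109 = -19/329*0 - 109 = 0 - 109 = -109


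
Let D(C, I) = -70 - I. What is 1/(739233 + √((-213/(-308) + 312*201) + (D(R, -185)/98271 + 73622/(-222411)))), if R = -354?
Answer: 236970566023118004/175176442329720237406339 - 42*√3653260956844223277223781/175176442329720237406339 ≈ 1.3523e-6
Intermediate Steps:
1/(739233 + √((-213/(-308) + 312*201) + (D(R, -185)/98271 + 73622/(-222411)))) = 1/(739233 + √((-213/(-308) + 312*201) + ((-70 - 1*(-185))/98271 + 73622/(-222411)))) = 1/(739233 + √((-213*(-1/308) + 62712) + ((-70 + 185)*(1/98271) + 73622*(-1/222411)))) = 1/(739233 + √((213/308 + 62712) + (115*(1/98271) - 73622/222411))) = 1/(739233 + √(19315509/308 + (115/98271 - 73622/222411))) = 1/(739233 + √(19315509/308 - 2403110099/7285517127)) = 1/(739233 + √(20103247354044593/320562753588)) = 1/(739233 + √3653260956844223277223781/7632446514)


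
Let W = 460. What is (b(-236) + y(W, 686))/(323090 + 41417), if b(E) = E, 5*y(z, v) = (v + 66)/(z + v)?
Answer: -675764/1044312555 ≈ -0.00064709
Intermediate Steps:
y(z, v) = (66 + v)/(5*(v + z)) (y(z, v) = ((v + 66)/(z + v))/5 = ((66 + v)/(v + z))/5 = (66 + v)/(5*(v + z)))
(b(-236) + y(W, 686))/(323090 + 41417) = (-236 + (66 + 686)/(5*(686 + 460)))/(323090 + 41417) = (-236 + (1/5)*752/1146)/364507 = (-236 + (1/5)*(1/1146)*752)*(1/364507) = (-236 + 376/2865)*(1/364507) = -675764/2865*1/364507 = -675764/1044312555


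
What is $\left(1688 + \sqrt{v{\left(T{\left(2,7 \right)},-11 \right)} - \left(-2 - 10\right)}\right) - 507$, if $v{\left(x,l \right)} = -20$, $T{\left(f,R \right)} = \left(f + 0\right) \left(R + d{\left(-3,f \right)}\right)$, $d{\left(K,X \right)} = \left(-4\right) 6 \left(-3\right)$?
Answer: $1181 + 2 i \sqrt{2} \approx 1181.0 + 2.8284 i$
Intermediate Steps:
$d{\left(K,X \right)} = 72$ ($d{\left(K,X \right)} = \left(-24\right) \left(-3\right) = 72$)
$T{\left(f,R \right)} = f \left(72 + R\right)$ ($T{\left(f,R \right)} = \left(f + 0\right) \left(R + 72\right) = f \left(72 + R\right)$)
$\left(1688 + \sqrt{v{\left(T{\left(2,7 \right)},-11 \right)} - \left(-2 - 10\right)}\right) - 507 = \left(1688 + \sqrt{-20 - \left(-2 - 10\right)}\right) - 507 = \left(1688 + \sqrt{-20 - -12}\right) - 507 = \left(1688 + \sqrt{-20 + 12}\right) - 507 = \left(1688 + \sqrt{-8}\right) - 507 = \left(1688 + 2 i \sqrt{2}\right) - 507 = 1181 + 2 i \sqrt{2}$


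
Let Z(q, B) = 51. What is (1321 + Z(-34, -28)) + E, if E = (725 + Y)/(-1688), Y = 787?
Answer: 289303/211 ≈ 1371.1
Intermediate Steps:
E = -189/211 (E = (725 + 787)/(-1688) = 1512*(-1/1688) = -189/211 ≈ -0.89573)
(1321 + Z(-34, -28)) + E = (1321 + 51) - 189/211 = 1372 - 189/211 = 289303/211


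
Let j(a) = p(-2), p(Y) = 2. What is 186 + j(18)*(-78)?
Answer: 30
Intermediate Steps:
j(a) = 2
186 + j(18)*(-78) = 186 + 2*(-78) = 186 - 156 = 30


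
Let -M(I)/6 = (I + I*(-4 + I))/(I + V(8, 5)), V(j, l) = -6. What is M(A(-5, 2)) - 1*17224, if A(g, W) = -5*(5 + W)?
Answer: -698204/41 ≈ -17029.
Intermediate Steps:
A(g, W) = -25 - 5*W
M(I) = -6*(I + I*(-4 + I))/(-6 + I) (M(I) = -6*(I + I*(-4 + I))/(I - 6) = -6*(I + I*(-4 + I))/(-6 + I))
M(A(-5, 2)) - 1*17224 = 6*(-25 - 5*2)*(3 - (-25 - 5*2))/(-6 + (-25 - 5*2)) - 1*17224 = 6*(-25 - 10)*(3 - (-25 - 10))/(-6 + (-25 - 10)) - 17224 = 6*(-35)*(3 - 1*(-35))/(-6 - 35) - 17224 = 6*(-35)*(3 + 35)/(-41) - 17224 = 6*(-35)*(-1/41)*38 - 17224 = 7980/41 - 17224 = -698204/41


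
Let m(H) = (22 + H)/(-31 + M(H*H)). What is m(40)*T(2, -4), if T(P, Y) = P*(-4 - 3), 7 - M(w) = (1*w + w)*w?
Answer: 31/182858 ≈ 0.00016953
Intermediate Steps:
M(w) = 7 - 2*w**2 (M(w) = 7 - (1*w + w)*w = 7 - (w + w)*w = 7 - 2*w*w = 7 - 2*w**2)
T(P, Y) = -7*P (T(P, Y) = P*(-7) = -7*P)
m(H) = (22 + H)/(-24 - 2*H**4) (m(H) = (22 + H)/(-31 + (7 - 2*H**4)) = (22 + H)/(-24 - 2*H**4))
m(40)*T(2, -4) = ((-22 - 1*40)/(2*(12 + 40**4)))*(-7*2) = ((-22 - 40)/(2*(12 + 2560000)))*(-14) = ((1/2)*(-62)/2560012)*(-14) = ((1/2)*(1/2560012)*(-62))*(-14) = -31/2560012*(-14) = 31/182858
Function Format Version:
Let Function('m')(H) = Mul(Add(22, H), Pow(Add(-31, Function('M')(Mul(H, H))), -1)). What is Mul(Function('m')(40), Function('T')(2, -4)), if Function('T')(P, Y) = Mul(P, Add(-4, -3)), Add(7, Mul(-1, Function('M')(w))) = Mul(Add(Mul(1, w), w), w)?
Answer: Rational(31, 182858) ≈ 0.00016953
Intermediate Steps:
Function('M')(w) = Add(7, Mul(-2, Pow(w, 2))) (Function('M')(w) = Add(7, Mul(-1, Mul(Add(Mul(1, w), w), w))) = Add(7, Mul(-1, Mul(Add(w, w), w))) = Add(7, Mul(-1, Mul(Mul(2, w), w))) = Add(7, Mul(-1, Mul(2, Pow(w, 2)))) = Add(7, Mul(-2, Pow(w, 2))))
Function('T')(P, Y) = Mul(-7, P) (Function('T')(P, Y) = Mul(P, -7) = Mul(-7, P))
Function('m')(H) = Mul(Pow(Add(-24, Mul(-2, Pow(H, 4))), -1), Add(22, H)) (Function('m')(H) = Mul(Add(22, H), Pow(Add(-31, Add(7, Mul(-2, Pow(Mul(H, H), 2)))), -1)) = Mul(Add(22, H), Pow(Add(-31, Add(7, Mul(-2, Pow(Pow(H, 2), 2)))), -1)) = Mul(Add(22, H), Pow(Add(-31, Add(7, Mul(-2, Pow(H, 4)))), -1)) = Mul(Add(22, H), Pow(Add(-24, Mul(-2, Pow(H, 4))), -1)) = Mul(Pow(Add(-24, Mul(-2, Pow(H, 4))), -1), Add(22, H)))
Mul(Function('m')(40), Function('T')(2, -4)) = Mul(Mul(Rational(1, 2), Pow(Add(12, Pow(40, 4)), -1), Add(-22, Mul(-1, 40))), Mul(-7, 2)) = Mul(Mul(Rational(1, 2), Pow(Add(12, 2560000), -1), Add(-22, -40)), -14) = Mul(Mul(Rational(1, 2), Pow(2560012, -1), -62), -14) = Mul(Mul(Rational(1, 2), Rational(1, 2560012), -62), -14) = Mul(Rational(-31, 2560012), -14) = Rational(31, 182858)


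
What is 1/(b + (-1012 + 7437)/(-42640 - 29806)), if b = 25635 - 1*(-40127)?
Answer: 72446/4764187427 ≈ 1.5206e-5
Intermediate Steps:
b = 65762 (b = 25635 + 40127 = 65762)
1/(b + (-1012 + 7437)/(-42640 - 29806)) = 1/(65762 + (-1012 + 7437)/(-42640 - 29806)) = 1/(65762 + 6425/(-72446)) = 1/(65762 + 6425*(-1/72446)) = 1/(65762 - 6425/72446) = 1/(4764187427/72446) = 72446/4764187427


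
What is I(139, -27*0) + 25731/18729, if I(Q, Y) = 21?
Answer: 46560/2081 ≈ 22.374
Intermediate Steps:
I(139, -27*0) + 25731/18729 = 21 + 25731/18729 = 21 + 25731*(1/18729) = 21 + 2859/2081 = 46560/2081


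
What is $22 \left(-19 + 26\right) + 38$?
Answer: $192$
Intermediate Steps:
$22 \left(-19 + 26\right) + 38 = 22 \cdot 7 + 38 = 154 + 38 = 192$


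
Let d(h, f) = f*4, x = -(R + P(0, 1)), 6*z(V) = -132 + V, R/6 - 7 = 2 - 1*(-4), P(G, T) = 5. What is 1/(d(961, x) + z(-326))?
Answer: -3/1225 ≈ -0.0024490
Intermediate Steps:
R = 78 (R = 42 + 6*(2 - 1*(-4)) = 42 + 6*(2 + 4) = 42 + 6*6 = 42 + 36 = 78)
z(V) = -22 + V/6 (z(V) = (-132 + V)/6 = -22 + V/6)
x = -83 (x = -(78 + 5) = -1*83 = -83)
d(h, f) = 4*f
1/(d(961, x) + z(-326)) = 1/(4*(-83) + (-22 + (1/6)*(-326))) = 1/(-332 + (-22 - 163/3)) = 1/(-332 - 229/3) = 1/(-1225/3) = -3/1225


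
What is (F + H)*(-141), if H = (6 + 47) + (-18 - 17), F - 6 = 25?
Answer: -6909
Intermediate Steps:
F = 31 (F = 6 + 25 = 31)
H = 18 (H = 53 - 35 = 18)
(F + H)*(-141) = (31 + 18)*(-141) = 49*(-141) = -6909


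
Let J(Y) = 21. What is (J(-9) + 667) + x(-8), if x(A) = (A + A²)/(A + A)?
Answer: 1369/2 ≈ 684.50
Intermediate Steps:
x(A) = (A + A²)/(2*A) (x(A) = (A + A²)/((2*A)) = (A + A²)*(1/(2*A)) = (A + A²)/(2*A))
(J(-9) + 667) + x(-8) = (21 + 667) + (½ + (½)*(-8)) = 688 + (½ - 4) = 688 - 7/2 = 1369/2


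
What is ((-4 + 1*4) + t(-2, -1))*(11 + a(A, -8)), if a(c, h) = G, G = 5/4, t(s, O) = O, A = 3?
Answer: -49/4 ≈ -12.250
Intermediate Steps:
G = 5/4 (G = 5*(¼) = 5/4 ≈ 1.2500)
a(c, h) = 5/4
((-4 + 1*4) + t(-2, -1))*(11 + a(A, -8)) = ((-4 + 1*4) - 1)*(11 + 5/4) = ((-4 + 4) - 1)*(49/4) = (0 - 1)*(49/4) = -1*49/4 = -49/4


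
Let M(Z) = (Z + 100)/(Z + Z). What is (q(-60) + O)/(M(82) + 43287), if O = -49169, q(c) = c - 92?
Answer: -4044322/3549625 ≈ -1.1394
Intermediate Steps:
q(c) = -92 + c
M(Z) = (100 + Z)/(2*Z) (M(Z) = (100 + Z)/((2*Z)) = (100 + Z)*(1/(2*Z)) = (100 + Z)/(2*Z))
(q(-60) + O)/(M(82) + 43287) = ((-92 - 60) - 49169)/((½)*(100 + 82)/82 + 43287) = (-152 - 49169)/((½)*(1/82)*182 + 43287) = -49321/(91/82 + 43287) = -49321/3549625/82 = -49321*82/3549625 = -4044322/3549625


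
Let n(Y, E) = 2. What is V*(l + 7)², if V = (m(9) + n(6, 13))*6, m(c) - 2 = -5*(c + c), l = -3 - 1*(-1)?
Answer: -12900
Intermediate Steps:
l = -2 (l = -3 + 1 = -2)
m(c) = 2 - 10*c (m(c) = 2 - 5*(c + c) = 2 - 10*c)
V = -516 (V = ((2 - 10*9) + 2)*6 = ((2 - 90) + 2)*6 = (-88 + 2)*6 = -86*6 = -516)
V*(l + 7)² = -516*(-2 + 7)² = -516*5² = -516*25 = -12900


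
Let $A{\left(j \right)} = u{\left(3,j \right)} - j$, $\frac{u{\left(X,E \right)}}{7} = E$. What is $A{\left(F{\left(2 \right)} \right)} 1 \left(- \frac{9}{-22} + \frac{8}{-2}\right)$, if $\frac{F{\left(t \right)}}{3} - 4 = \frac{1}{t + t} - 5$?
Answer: $\frac{2133}{44} \approx 48.477$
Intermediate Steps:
$u{\left(X,E \right)} = 7 E$
$F{\left(t \right)} = -3 + \frac{3}{2 t}$ ($F{\left(t \right)} = 12 + 3 \left(\frac{1}{t + t} - 5\right) = 12 + 3 \left(\frac{1}{2 t} - 5\right) = 12 + 3 \left(-5 + \frac{1}{2 t}\right) = 12 - \left(15 - \frac{3}{2 t}\right) = -3 + \frac{3}{2 t}$)
$A{\left(j \right)} = 6 j$ ($A{\left(j \right)} = 7 j - j = 6 j$)
$A{\left(F{\left(2 \right)} \right)} 1 \left(- \frac{9}{-22} + \frac{8}{-2}\right) = 6 \left(-3 + \frac{3}{2 \cdot 2}\right) 1 \left(- \frac{9}{-22} + \frac{8}{-2}\right) = 6 \left(-3 + \frac{3}{2} \cdot \frac{1}{2}\right) 1 \left(\left(-9\right) \left(- \frac{1}{22}\right) + 8 \left(- \frac{1}{2}\right)\right) = 6 \left(-3 + \frac{3}{4}\right) 1 \left(\frac{9}{22} - 4\right) = 6 \left(- \frac{9}{4}\right) 1 \left(- \frac{79}{22}\right) = \left(- \frac{27}{2}\right) 1 \left(- \frac{79}{22}\right) = \left(- \frac{27}{2}\right) \left(- \frac{79}{22}\right) = \frac{2133}{44}$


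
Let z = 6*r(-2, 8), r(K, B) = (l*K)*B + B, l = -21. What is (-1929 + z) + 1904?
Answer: 2039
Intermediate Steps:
r(K, B) = B - 21*B*K (r(K, B) = (-21*K)*B + B = -21*B*K + B = B - 21*B*K)
z = 2064 (z = 6*(8*(1 - 21*(-2))) = 6*(8*(1 + 42)) = 6*(8*43) = 6*344 = 2064)
(-1929 + z) + 1904 = (-1929 + 2064) + 1904 = 135 + 1904 = 2039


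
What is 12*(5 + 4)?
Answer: 108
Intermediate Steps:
12*(5 + 4) = 12*9 = 108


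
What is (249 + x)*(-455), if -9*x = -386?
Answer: -1195285/9 ≈ -1.3281e+5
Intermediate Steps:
x = 386/9 (x = -⅑*(-386) = 386/9 ≈ 42.889)
(249 + x)*(-455) = (249 + 386/9)*(-455) = (2627/9)*(-455) = -1195285/9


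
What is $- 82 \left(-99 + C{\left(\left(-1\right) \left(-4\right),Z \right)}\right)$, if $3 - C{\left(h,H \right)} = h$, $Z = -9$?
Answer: $8200$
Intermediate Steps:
$C{\left(h,H \right)} = 3 - h$
$- 82 \left(-99 + C{\left(\left(-1\right) \left(-4\right),Z \right)}\right) = - 82 \left(-99 + \left(3 - \left(-1\right) \left(-4\right)\right)\right) = - 82 \left(-99 + \left(3 - 4\right)\right) = - 82 \left(-99 - 1\right) = \left(-82\right) \left(-100\right) = 8200$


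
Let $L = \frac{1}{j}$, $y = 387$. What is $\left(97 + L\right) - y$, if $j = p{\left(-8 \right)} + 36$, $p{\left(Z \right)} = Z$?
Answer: $- \frac{8119}{28} \approx -289.96$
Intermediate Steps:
$j = 28$ ($j = -8 + 36 = 28$)
$L = \frac{1}{28} \approx 0.035714$
$\left(97 + L\right) - y = \left(97 + \frac{1}{28}\right) - 387 = \frac{2717}{28} - 387 = - \frac{8119}{28}$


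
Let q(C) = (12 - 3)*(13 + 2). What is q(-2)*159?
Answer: 21465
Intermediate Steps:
q(C) = 135 (q(C) = 9*15 = 135)
q(-2)*159 = 135*159 = 21465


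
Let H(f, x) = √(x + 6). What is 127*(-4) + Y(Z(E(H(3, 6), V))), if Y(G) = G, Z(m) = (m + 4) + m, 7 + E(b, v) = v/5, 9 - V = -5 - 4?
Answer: -2554/5 ≈ -510.80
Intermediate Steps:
V = 18 (V = 9 - (-5 - 4) = 9 - 1*(-9) = 9 + 9 = 18)
H(f, x) = √(6 + x)
E(b, v) = -7 + v/5
Z(m) = 4 + 2*m (Z(m) = (4 + m) + m = 4 + 2*m)
127*(-4) + Y(Z(E(H(3, 6), V))) = 127*(-4) + (4 + 2*(-7 + (⅕)*18)) = -508 + (4 + 2*(-7 + 18/5)) = -508 + (4 + 2*(-17/5)) = -508 + (4 - 34/5) = -508 - 14/5 = -2554/5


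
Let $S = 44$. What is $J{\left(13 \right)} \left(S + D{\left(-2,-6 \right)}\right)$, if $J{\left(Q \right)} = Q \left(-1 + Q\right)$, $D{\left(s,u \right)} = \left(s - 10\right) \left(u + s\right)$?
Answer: $21840$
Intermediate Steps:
$D{\left(s,u \right)} = \left(-10 + s\right) \left(s + u\right)$
$J{\left(13 \right)} \left(S + D{\left(-2,-6 \right)}\right) = 13 \left(-1 + 13\right) \left(44 - \left(-92 - 4\right)\right) = 13 \cdot 12 \left(44 + \left(4 + 20 + 60 + 12\right)\right) = 156 \left(44 + 96\right) = 156 \cdot 140 = 21840$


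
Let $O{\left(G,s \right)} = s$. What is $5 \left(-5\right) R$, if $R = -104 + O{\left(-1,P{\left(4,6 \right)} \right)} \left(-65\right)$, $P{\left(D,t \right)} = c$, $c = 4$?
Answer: $9100$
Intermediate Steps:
$P{\left(D,t \right)} = 4$
$R = -364$ ($R = -104 + 4 \left(-65\right) = -104 - 260 = -364$)
$5 \left(-5\right) R = 5 \left(-5\right) \left(-364\right) = \left(-25\right) \left(-364\right) = 9100$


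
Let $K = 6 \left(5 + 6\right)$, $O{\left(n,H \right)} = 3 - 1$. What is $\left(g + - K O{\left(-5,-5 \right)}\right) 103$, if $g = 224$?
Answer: $9476$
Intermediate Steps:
$O{\left(n,H \right)} = 2$ ($O{\left(n,H \right)} = 3 - 1 = 2$)
$K = 66$ ($K = 6 \cdot 11 = 66$)
$\left(g + - K O{\left(-5,-5 \right)}\right) 103 = \left(224 + \left(-1\right) 66 \cdot 2\right) 103 = \left(224 - 132\right) 103 = 92 \cdot 103 = 9476$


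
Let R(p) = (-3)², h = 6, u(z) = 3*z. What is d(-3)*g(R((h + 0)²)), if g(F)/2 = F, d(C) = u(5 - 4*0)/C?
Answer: -90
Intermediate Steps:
R(p) = 9
d(C) = 15/C (d(C) = (3*(5 - 4*0))/C = (3*(5 + 0))/C = (3*5)/C = 15/C)
g(F) = 2*F
d(-3)*g(R((h + 0)²)) = (15/(-3))*(2*9) = (15*(-⅓))*18 = -5*18 = -90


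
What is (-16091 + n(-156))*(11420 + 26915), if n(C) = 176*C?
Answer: -1669374245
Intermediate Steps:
(-16091 + n(-156))*(11420 + 26915) = (-16091 + 176*(-156))*(11420 + 26915) = (-16091 - 27456)*38335 = -43547*38335 = -1669374245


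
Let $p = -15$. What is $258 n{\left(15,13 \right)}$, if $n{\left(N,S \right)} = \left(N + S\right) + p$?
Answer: $3354$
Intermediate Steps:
$n{\left(N,S \right)} = -15 + N + S$ ($n{\left(N,S \right)} = \left(N + S\right) - 15 = -15 + N + S$)
$258 n{\left(15,13 \right)} = 258 \left(-15 + 15 + 13\right) = 258 \cdot 13 = 3354$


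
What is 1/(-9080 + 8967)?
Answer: -1/113 ≈ -0.0088496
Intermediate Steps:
1/(-9080 + 8967) = 1/(-113) = -1/113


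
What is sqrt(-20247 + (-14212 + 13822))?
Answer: 3*I*sqrt(2293) ≈ 143.66*I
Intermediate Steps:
sqrt(-20247 + (-14212 + 13822)) = sqrt(-20247 - 390) = sqrt(-20637) = 3*I*sqrt(2293)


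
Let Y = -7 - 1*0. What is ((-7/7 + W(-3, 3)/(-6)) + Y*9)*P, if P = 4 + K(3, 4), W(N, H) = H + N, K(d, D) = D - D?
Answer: -256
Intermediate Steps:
Y = -7 (Y = -7 + 0 = -7)
K(d, D) = 0
P = 4 (P = 4 + 0 = 4)
((-7/7 + W(-3, 3)/(-6)) + Y*9)*P = ((-7/7 + (3 - 3)/(-6)) - 7*9)*4 = ((-7*⅐ + 0*(-⅙)) - 63)*4 = ((-1 + 0) - 63)*4 = (-1 - 63)*4 = -64*4 = -256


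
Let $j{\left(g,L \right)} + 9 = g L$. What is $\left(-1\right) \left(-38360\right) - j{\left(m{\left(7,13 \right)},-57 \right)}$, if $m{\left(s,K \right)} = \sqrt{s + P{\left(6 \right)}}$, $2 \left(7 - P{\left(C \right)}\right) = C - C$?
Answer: $38369 + 57 \sqrt{14} \approx 38582.0$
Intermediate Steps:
$P{\left(C \right)} = 7$ ($P{\left(C \right)} = 7 - \frac{C - C}{2} = 7 - 0 = 7 + 0 = 7$)
$m{\left(s,K \right)} = \sqrt{7 + s}$ ($m{\left(s,K \right)} = \sqrt{s + 7} = \sqrt{7 + s}$)
$j{\left(g,L \right)} = -9 + L g$ ($j{\left(g,L \right)} = -9 + g L = -9 + L g$)
$\left(-1\right) \left(-38360\right) - j{\left(m{\left(7,13 \right)},-57 \right)} = \left(-1\right) \left(-38360\right) - \left(-9 - 57 \sqrt{7 + 7}\right) = 38360 - \left(-9 - 57 \sqrt{14}\right) = 38360 + \left(9 + 57 \sqrt{14}\right) = 38369 + 57 \sqrt{14}$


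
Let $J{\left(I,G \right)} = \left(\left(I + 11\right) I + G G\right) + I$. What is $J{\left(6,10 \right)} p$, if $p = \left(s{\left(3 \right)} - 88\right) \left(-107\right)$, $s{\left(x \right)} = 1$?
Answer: $1936272$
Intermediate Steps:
$p = 9309$ ($p = \left(1 - 88\right) \left(-107\right) = \left(-87\right) \left(-107\right) = 9309$)
$J{\left(I,G \right)} = I + G^{2} + I \left(11 + I\right)$ ($J{\left(I,G \right)} = \left(\left(11 + I\right) I + G^{2}\right) + I = \left(I \left(11 + I\right) + G^{2}\right) + I = \left(G^{2} + I \left(11 + I\right)\right) + I = I + G^{2} + I \left(11 + I\right)$)
$J{\left(6,10 \right)} p = \left(10^{2} + 6^{2} + 12 \cdot 6\right) 9309 = \left(100 + 36 + 72\right) 9309 = 208 \cdot 9309 = 1936272$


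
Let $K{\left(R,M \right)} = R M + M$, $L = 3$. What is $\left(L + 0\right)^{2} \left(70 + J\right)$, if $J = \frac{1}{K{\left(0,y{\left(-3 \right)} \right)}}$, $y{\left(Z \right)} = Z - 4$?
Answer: $\frac{4401}{7} \approx 628.71$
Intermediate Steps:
$y{\left(Z \right)} = -4 + Z$
$K{\left(R,M \right)} = M + M R$ ($K{\left(R,M \right)} = M R + M = M + M R$)
$J = - \frac{1}{7}$ ($J = \frac{1}{\left(-4 - 3\right) \left(1 + 0\right)} = \frac{1}{\left(-7\right) 1} = \frac{1}{-7} = - \frac{1}{7} \approx -0.14286$)
$\left(L + 0\right)^{2} \left(70 + J\right) = \left(3 + 0\right)^{2} \left(70 - \frac{1}{7}\right) = 3^{2} \cdot \frac{489}{7} = 9 \cdot \frac{489}{7} = \frac{4401}{7}$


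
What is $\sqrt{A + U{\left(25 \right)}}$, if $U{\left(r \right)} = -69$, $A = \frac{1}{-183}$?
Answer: $\frac{2 i \sqrt{577731}}{183} \approx 8.3069 i$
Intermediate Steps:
$A = - \frac{1}{183} \approx -0.0054645$
$\sqrt{A + U{\left(25 \right)}} = \sqrt{- \frac{1}{183} - 69} = \sqrt{- \frac{12628}{183}} = \frac{2 i \sqrt{577731}}{183}$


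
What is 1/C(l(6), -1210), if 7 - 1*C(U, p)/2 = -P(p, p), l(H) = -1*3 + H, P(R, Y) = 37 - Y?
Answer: 1/2508 ≈ 0.00039872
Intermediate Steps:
l(H) = -3 + H
C(U, p) = 88 - 2*p (C(U, p) = 14 - (-2)*(37 - p) = 14 - 2*(-37 + p) = 14 + (74 - 2*p) = 88 - 2*p)
1/C(l(6), -1210) = 1/(88 - 2*(-1210)) = 1/(88 + 2420) = 1/2508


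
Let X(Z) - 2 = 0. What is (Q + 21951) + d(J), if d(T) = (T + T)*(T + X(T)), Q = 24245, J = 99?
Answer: 66194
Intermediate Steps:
X(Z) = 2 (X(Z) = 2 + 0 = 2)
d(T) = 2*T*(2 + T) (d(T) = (T + T)*(T + 2) = (2*T)*(2 + T) = 2*T*(2 + T))
(Q + 21951) + d(J) = (24245 + 21951) + 2*99*(2 + 99) = 46196 + 2*99*101 = 46196 + 19998 = 66194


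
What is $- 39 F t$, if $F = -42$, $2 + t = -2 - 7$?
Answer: $-18018$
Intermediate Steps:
$t = -11$ ($t = -2 - 9 = -11$)
$- 39 F t = \left(-39\right) \left(-42\right) \left(-11\right) = 1638 \left(-11\right) = -18018$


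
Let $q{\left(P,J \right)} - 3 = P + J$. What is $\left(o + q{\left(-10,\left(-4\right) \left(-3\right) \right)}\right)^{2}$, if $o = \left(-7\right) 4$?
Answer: $529$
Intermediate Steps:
$q{\left(P,J \right)} = 3 + J + P$ ($q{\left(P,J \right)} = 3 + \left(P + J\right) = 3 + \left(J + P\right) = 3 + J + P$)
$o = -28$
$\left(o + q{\left(-10,\left(-4\right) \left(-3\right) \right)}\right)^{2} = \left(-28 - -5\right)^{2} = \left(-28 + \left(3 + 12 - 10\right)\right)^{2} = \left(-28 + 5\right)^{2} = \left(-23\right)^{2} = 529$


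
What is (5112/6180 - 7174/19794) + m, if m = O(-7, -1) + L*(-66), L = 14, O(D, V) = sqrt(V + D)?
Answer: -4707217603/5096955 + 2*I*sqrt(2) ≈ -923.54 + 2.8284*I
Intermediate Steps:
O(D, V) = sqrt(D + V)
m = -924 + 2*I*sqrt(2) (m = sqrt(-7 - 1) + 14*(-66) = sqrt(-8) - 924 = 2*I*sqrt(2) - 924 = -924 + 2*I*sqrt(2) ≈ -924.0 + 2.8284*I)
(5112/6180 - 7174/19794) + m = (5112/6180 - 7174/19794) + (-924 + 2*I*sqrt(2)) = (5112*(1/6180) - 7174*1/19794) + (-924 + 2*I*sqrt(2)) = (426/515 - 3587/9897) + (-924 + 2*I*sqrt(2)) = 2368817/5096955 + (-924 + 2*I*sqrt(2)) = -4707217603/5096955 + 2*I*sqrt(2)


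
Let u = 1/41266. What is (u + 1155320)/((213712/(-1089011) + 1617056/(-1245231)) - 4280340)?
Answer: -64651239535238271376461/239526177396679349433448 ≈ -0.26991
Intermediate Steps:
u = 1/41266 ≈ 2.4233e-5
(u + 1155320)/((213712/(-1089011) + 1617056/(-1245231)) - 4280340) = (1/41266 + 1155320)/((213712/(-1089011) + 1617056/(-1245231)) - 4280340) = 47675435121/(41266*((213712*(-1/1089011) + 1617056*(-1/1245231)) - 4280340)) = 47675435121/(41266*((-213712/1089011 - 1617056/1245231) - 4280340)) = 47675435121/(41266*(-2027112579088/1356070256541 - 4280340)) = 47675435121/(41266*(-5804443788995283028/1356070256541)) = (47675435121/41266)*(-1356070256541/5804443788995283028) = -64651239535238271376461/239526177396679349433448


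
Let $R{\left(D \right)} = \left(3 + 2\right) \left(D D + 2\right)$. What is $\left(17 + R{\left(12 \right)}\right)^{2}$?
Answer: $558009$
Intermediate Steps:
$R{\left(D \right)} = 10 + 5 D^{2}$ ($R{\left(D \right)} = 5 \left(D^{2} + 2\right) = 5 \left(2 + D^{2}\right) = 10 + 5 D^{2}$)
$\left(17 + R{\left(12 \right)}\right)^{2} = \left(17 + \left(10 + 5 \cdot 12^{2}\right)\right)^{2} = \left(17 + \left(10 + 5 \cdot 144\right)\right)^{2} = \left(17 + \left(10 + 720\right)\right)^{2} = \left(17 + 730\right)^{2} = 747^{2} = 558009$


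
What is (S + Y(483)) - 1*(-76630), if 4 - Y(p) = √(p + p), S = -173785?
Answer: -97151 - √966 ≈ -97182.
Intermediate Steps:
Y(p) = 4 - √2*√p (Y(p) = 4 - √(p + p) = 4 - √(2*p) = 4 - √2*√p)
(S + Y(483)) - 1*(-76630) = (-173785 + (4 - √2*√483)) - 1*(-76630) = (-173785 + (4 - √966)) + 76630 = (-173781 - √966) + 76630 = -97151 - √966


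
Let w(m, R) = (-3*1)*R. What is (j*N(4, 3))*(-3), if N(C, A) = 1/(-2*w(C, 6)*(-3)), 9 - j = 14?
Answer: -5/36 ≈ -0.13889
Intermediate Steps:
w(m, R) = -3*R
j = -5 (j = 9 - 1*14 = 9 - 14 = -5)
N(C, A) = -1/108 (N(C, A) = 1/(-(-6)*6*(-3)) = 1/(-2*(-18)*(-3)) = 1/(36*(-3)) = 1/(-108) = -1/108)
(j*N(4, 3))*(-3) = -5*(-1/108)*(-3) = (5/108)*(-3) = -5/36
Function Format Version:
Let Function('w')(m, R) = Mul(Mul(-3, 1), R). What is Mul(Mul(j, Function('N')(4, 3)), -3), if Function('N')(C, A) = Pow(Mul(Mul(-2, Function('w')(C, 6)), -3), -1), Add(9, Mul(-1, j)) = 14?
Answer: Rational(-5, 36) ≈ -0.13889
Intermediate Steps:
Function('w')(m, R) = Mul(-3, R)
j = -5 (j = Add(9, Mul(-1, 14)) = Add(9, -14) = -5)
Function('N')(C, A) = Rational(-1, 108) (Function('N')(C, A) = Pow(Mul(Mul(-2, Mul(-3, 6)), -3), -1) = Pow(Mul(Mul(-2, -18), -3), -1) = Pow(Mul(36, -3), -1) = Pow(-108, -1) = Rational(-1, 108))
Mul(Mul(j, Function('N')(4, 3)), -3) = Mul(Mul(-5, Rational(-1, 108)), -3) = Mul(Rational(5, 108), -3) = Rational(-5, 36)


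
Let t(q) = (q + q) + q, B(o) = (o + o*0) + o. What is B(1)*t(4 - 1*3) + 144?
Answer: 150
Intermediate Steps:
B(o) = 2*o (B(o) = (o + 0) + o = o + o = 2*o)
t(q) = 3*q (t(q) = 2*q + q = 3*q)
B(1)*t(4 - 1*3) + 144 = (2*1)*(3*(4 - 1*3)) + 144 = 2*(3*(4 - 3)) + 144 = 2*(3*1) + 144 = 2*3 + 144 = 6 + 144 = 150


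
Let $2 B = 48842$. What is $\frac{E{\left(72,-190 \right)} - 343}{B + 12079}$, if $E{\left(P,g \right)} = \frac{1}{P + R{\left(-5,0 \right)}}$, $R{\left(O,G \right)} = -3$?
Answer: $- \frac{11833}{1259250} \approx -0.0093969$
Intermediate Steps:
$B = 24421$ ($B = \frac{1}{2} \cdot 48842 = 24421$)
$E{\left(P,g \right)} = \frac{1}{-3 + P}$ ($E{\left(P,g \right)} = \frac{1}{P - 3} = \frac{1}{-3 + P}$)
$\frac{E{\left(72,-190 \right)} - 343}{B + 12079} = \frac{\frac{1}{-3 + 72} - 343}{24421 + 12079} = \frac{\frac{1}{69} - 343}{36500} = \left(\frac{1}{69} - 343\right) \frac{1}{36500} = \left(- \frac{23666}{69}\right) \frac{1}{36500} = - \frac{11833}{1259250}$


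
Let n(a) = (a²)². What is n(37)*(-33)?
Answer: -61847313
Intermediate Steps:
n(a) = a⁴
n(37)*(-33) = 37⁴*(-33) = 1874161*(-33) = -61847313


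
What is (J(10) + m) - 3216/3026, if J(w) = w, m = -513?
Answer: -762647/1513 ≈ -504.06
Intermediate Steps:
(J(10) + m) - 3216/3026 = (10 - 513) - 3216/3026 = -503 - 3216*1/3026 = -503 - 1608/1513 = -762647/1513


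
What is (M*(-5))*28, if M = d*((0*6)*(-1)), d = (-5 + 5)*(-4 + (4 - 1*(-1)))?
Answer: 0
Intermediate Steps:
d = 0 (d = 0*(-4 + (4 + 1)) = 0*(-4 + 5) = 0*1 = 0)
M = 0 (M = 0*((0*6)*(-1)) = 0*(0*(-1)) = 0*0 = 0)
(M*(-5))*28 = (0*(-5))*28 = 0*28 = 0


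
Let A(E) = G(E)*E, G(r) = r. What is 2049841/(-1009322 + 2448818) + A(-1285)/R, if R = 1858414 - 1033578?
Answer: 1016928608419/296837030664 ≈ 3.4259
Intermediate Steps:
R = 824836
A(E) = E² (A(E) = E*E = E²)
2049841/(-1009322 + 2448818) + A(-1285)/R = 2049841/(-1009322 + 2448818) + (-1285)²/824836 = 2049841/1439496 + 1651225*(1/824836) = 2049841*(1/1439496) + 1651225/824836 = 2049841/1439496 + 1651225/824836 = 1016928608419/296837030664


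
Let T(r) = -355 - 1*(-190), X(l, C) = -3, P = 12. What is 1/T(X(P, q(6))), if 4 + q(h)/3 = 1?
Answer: -1/165 ≈ -0.0060606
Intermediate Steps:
q(h) = -9 (q(h) = -12 + 3*1 = -12 + 3 = -9)
T(r) = -165 (T(r) = -355 + 190 = -165)
1/T(X(P, q(6))) = 1/(-165) = -1/165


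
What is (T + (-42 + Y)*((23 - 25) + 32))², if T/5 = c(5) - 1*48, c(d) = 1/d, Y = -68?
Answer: 12524521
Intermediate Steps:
c(d) = 1/d
T = -239 (T = 5*(1/5 - 1*48) = 5*(⅕ - 48) = 5*(-239/5) = -239)
(T + (-42 + Y)*((23 - 25) + 32))² = (-239 + (-42 - 68)*((23 - 25) + 32))² = (-239 - 110*(-2 + 32))² = (-239 - 110*30)² = (-239 - 3300)² = (-3539)² = 12524521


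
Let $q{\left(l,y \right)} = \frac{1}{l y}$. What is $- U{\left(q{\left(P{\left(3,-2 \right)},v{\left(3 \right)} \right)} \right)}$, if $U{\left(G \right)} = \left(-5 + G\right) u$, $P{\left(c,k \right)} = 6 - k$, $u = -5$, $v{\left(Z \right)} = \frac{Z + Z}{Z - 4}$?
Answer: $- \frac{1205}{48} \approx -25.104$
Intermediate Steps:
$v{\left(Z \right)} = \frac{2 Z}{-4 + Z}$
$q{\left(l,y \right)} = \frac{1}{l y}$
$U{\left(G \right)} = 25 - 5 G$ ($U{\left(G \right)} = \left(-5 + G\right) \left(-5\right) = 25 - 5 G$)
$- U{\left(q{\left(P{\left(3,-2 \right)},v{\left(3 \right)} \right)} \right)} = - (25 - 5 \frac{1}{\left(6 - -2\right) 2 \cdot 3 \frac{1}{-4 + 3}}) = - (25 - 5 \frac{1}{\left(6 + 2\right) 2 \cdot 3 \frac{1}{-1}}) = - (25 - 5 \frac{1}{8 \cdot 2 \cdot 3 \left(-1\right)}) = - (25 - 5 \frac{1}{8 \left(-6\right)}) = - (25 - 5 \cdot \frac{1}{8} \left(- \frac{1}{6}\right)) = - (25 - - \frac{5}{48}) = - (25 + \frac{5}{48}) = \left(-1\right) \frac{1205}{48} = - \frac{1205}{48}$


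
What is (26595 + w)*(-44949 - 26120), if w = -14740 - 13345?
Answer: 105892810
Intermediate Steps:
w = -28085
(26595 + w)*(-44949 - 26120) = (26595 - 28085)*(-44949 - 26120) = -1490*(-71069) = 105892810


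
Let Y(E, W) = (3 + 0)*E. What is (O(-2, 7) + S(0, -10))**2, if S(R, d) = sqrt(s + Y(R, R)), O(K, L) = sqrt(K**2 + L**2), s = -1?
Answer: (I + sqrt(53))**2 ≈ 52.0 + 14.56*I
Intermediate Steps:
Y(E, W) = 3*E
S(R, d) = sqrt(-1 + 3*R)
(O(-2, 7) + S(0, -10))**2 = (sqrt((-2)**2 + 7**2) + sqrt(-1 + 3*0))**2 = (sqrt(4 + 49) + sqrt(-1 + 0))**2 = (sqrt(53) + sqrt(-1))**2 = (sqrt(53) + I)**2 = (I + sqrt(53))**2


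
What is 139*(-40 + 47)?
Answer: 973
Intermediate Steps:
139*(-40 + 47) = 139*7 = 973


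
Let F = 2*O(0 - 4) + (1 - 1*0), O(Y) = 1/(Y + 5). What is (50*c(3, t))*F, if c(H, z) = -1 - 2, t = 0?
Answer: -450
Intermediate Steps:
O(Y) = 1/(5 + Y)
F = 3 (F = 2/(5 + (0 - 4)) + (1 - 1*0) = 2/(5 - 4) + (1 + 0) = 2/1 + 1 = 2*1 + 1 = 2 + 1 = 3)
c(H, z) = -3
(50*c(3, t))*F = (50*(-3))*3 = -150*3 = -450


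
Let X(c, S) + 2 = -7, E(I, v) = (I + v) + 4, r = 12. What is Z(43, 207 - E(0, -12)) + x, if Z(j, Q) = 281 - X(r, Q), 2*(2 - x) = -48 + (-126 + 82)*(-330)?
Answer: -6944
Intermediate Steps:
E(I, v) = 4 + I + v
X(c, S) = -9 (X(c, S) = -2 - 7 = -9)
x = -7234 (x = 2 - (-48 + (-126 + 82)*(-330))/2 = 2 - (-48 - 44*(-330))/2 = 2 - (-48 + 14520)/2 = 2 - ½*14472 = 2 - 7236 = -7234)
Z(j, Q) = 290 (Z(j, Q) = 281 - 1*(-9) = 281 + 9 = 290)
Z(43, 207 - E(0, -12)) + x = 290 - 7234 = -6944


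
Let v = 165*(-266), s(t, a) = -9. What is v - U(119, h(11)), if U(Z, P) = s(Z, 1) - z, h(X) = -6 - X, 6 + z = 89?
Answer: -43798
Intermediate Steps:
z = 83 (z = -6 + 89 = 83)
v = -43890
U(Z, P) = -92 (U(Z, P) = -9 - 1*83 = -9 - 83 = -92)
v - U(119, h(11)) = -43890 - 1*(-92) = -43890 + 92 = -43798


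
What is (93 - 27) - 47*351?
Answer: -16431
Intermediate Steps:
(93 - 27) - 47*351 = 66 - 16497 = -16431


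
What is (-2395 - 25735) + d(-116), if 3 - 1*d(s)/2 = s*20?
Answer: -23484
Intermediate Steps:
d(s) = 6 - 40*s (d(s) = 6 - 2*s*20 = 6 - 40*s)
(-2395 - 25735) + d(-116) = (-2395 - 25735) + (6 - 40*(-116)) = -28130 + (6 + 4640) = -28130 + 4646 = -23484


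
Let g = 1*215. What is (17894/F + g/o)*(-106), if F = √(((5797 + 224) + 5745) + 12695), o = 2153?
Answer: -22790/2153 - 1896764*√24461/24461 ≈ -12138.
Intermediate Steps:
g = 215
F = √24461 (F = √((6021 + 5745) + 12695) = √(11766 + 12695) = √24461 ≈ 156.40)
(17894/F + g/o)*(-106) = (17894/(√24461) + 215/2153)*(-106) = (17894*(√24461/24461) + 215*(1/2153))*(-106) = (17894*√24461/24461 + 215/2153)*(-106) = (215/2153 + 17894*√24461/24461)*(-106) = -22790/2153 - 1896764*√24461/24461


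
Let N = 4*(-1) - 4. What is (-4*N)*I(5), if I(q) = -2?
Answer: -64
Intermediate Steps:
N = -8 (N = -4 - 4 = -8)
(-4*N)*I(5) = -4*(-8)*(-2) = 32*(-2) = -64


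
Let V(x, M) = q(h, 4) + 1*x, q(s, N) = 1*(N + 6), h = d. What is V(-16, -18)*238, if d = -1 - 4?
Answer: -1428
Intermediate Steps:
d = -5
h = -5
q(s, N) = 6 + N (q(s, N) = 1*(6 + N) = 6 + N)
V(x, M) = 10 + x (V(x, M) = (6 + 4) + 1*x = 10 + x)
V(-16, -18)*238 = (10 - 16)*238 = -6*238 = -1428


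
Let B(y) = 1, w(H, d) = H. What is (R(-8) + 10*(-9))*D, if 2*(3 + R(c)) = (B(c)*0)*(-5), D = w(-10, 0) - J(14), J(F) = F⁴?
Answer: 3573618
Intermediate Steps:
D = -38426 (D = -10 - 1*14⁴ = -10 - 1*38416 = -10 - 38416 = -38426)
R(c) = -3 (R(c) = -3 + ((1*0)*(-5))/2 = -3 + (0*(-5))/2 = -3 + (½)*0 = -3 + 0 = -3)
(R(-8) + 10*(-9))*D = (-3 + 10*(-9))*(-38426) = (-3 - 90)*(-38426) = -93*(-38426) = 3573618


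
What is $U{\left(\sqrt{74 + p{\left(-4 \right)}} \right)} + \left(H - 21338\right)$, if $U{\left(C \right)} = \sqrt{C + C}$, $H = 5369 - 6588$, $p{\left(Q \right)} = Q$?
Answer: $-22557 + 2^{\frac{3}{4}} \sqrt[4]{35} \approx -22553.0$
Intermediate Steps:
$H = -1219$
$U{\left(C \right)} = \sqrt{2} \sqrt{C}$ ($U{\left(C \right)} = \sqrt{2 C} = \sqrt{2} \sqrt{C}$)
$U{\left(\sqrt{74 + p{\left(-4 \right)}} \right)} + \left(H - 21338\right) = \sqrt{2} \sqrt{\sqrt{74 - 4}} - 22557 = \sqrt{2} \sqrt{\sqrt{70}} - 22557 = \sqrt{2} \sqrt[4]{70} - 22557 = 2^{\frac{3}{4}} \sqrt[4]{35} - 22557 = -22557 + 2^{\frac{3}{4}} \sqrt[4]{35}$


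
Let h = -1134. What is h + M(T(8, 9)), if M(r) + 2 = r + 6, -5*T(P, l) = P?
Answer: -5658/5 ≈ -1131.6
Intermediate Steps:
T(P, l) = -P/5
M(r) = 4 + r (M(r) = -2 + (r + 6) = -2 + (6 + r) = 4 + r)
h + M(T(8, 9)) = -1134 + (4 - 1/5*8) = -1134 + (4 - 8/5) = -1134 + 12/5 = -5658/5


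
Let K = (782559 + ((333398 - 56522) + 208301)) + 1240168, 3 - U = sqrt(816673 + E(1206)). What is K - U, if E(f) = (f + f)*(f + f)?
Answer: 2507901 + sqrt(6634417) ≈ 2.5105e+6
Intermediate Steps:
E(f) = 4*f**2 (E(f) = (2*f)*(2*f) = 4*f**2)
U = 3 - sqrt(6634417) (U = 3 - sqrt(816673 + 4*1206**2) = 3 - sqrt(816673 + 4*1454436) = 3 - sqrt(816673 + 5817744) = 3 - sqrt(6634417) ≈ -2572.7)
K = 2507904 (K = (782559 + (276876 + 208301)) + 1240168 = (782559 + 485177) + 1240168 = 1267736 + 1240168 = 2507904)
K - U = 2507904 - (3 - sqrt(6634417)) = 2507904 + (-3 + sqrt(6634417)) = 2507901 + sqrt(6634417)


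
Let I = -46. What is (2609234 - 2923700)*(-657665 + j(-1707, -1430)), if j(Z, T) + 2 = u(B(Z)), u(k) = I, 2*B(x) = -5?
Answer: 206828376258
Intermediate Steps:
B(x) = -5/2 (B(x) = (½)*(-5) = -5/2)
u(k) = -46
j(Z, T) = -48 (j(Z, T) = -2 - 46 = -48)
(2609234 - 2923700)*(-657665 + j(-1707, -1430)) = (2609234 - 2923700)*(-657665 - 48) = -314466*(-657713) = 206828376258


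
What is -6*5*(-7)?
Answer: 210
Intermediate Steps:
-6*5*(-7) = -30*(-7) = 210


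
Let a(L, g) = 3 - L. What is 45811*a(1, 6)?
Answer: 91622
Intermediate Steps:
45811*a(1, 6) = 45811*(3 - 1*1) = 45811*(3 - 1) = 45811*2 = 91622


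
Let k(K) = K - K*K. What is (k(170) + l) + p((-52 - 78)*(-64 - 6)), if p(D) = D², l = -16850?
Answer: 82764420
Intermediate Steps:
k(K) = K - K²
(k(170) + l) + p((-52 - 78)*(-64 - 6)) = (170*(1 - 1*170) - 16850) + ((-52 - 78)*(-64 - 6))² = (170*(1 - 170) - 16850) + (-130*(-70))² = (170*(-169) - 16850) + 9100² = (-28730 - 16850) + 82810000 = -45580 + 82810000 = 82764420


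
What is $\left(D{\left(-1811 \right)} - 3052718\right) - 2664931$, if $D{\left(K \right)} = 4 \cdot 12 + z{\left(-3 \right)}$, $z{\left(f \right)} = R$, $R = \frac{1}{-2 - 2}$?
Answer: $- \frac{22870405}{4} \approx -5.7176 \cdot 10^{6}$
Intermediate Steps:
$R = - \frac{1}{4}$ ($R = \frac{1}{-4} = - \frac{1}{4} \approx -0.25$)
$z{\left(f \right)} = - \frac{1}{4}$
$D{\left(K \right)} = \frac{191}{4}$ ($D{\left(K \right)} = 4 \cdot 12 - \frac{1}{4} = 48 - \frac{1}{4} = \frac{191}{4}$)
$\left(D{\left(-1811 \right)} - 3052718\right) - 2664931 = \left(\frac{191}{4} - 3052718\right) - 2664931 = - \frac{12210681}{4} - 2664931 = - \frac{22870405}{4}$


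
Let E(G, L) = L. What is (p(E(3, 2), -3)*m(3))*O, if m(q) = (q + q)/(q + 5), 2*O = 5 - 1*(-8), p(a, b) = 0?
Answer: 0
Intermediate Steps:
O = 13/2 (O = (5 - 1*(-8))/2 = (5 + 8)/2 = (1/2)*13 = 13/2 ≈ 6.5000)
m(q) = 2*q/(5 + q) (m(q) = (2*q)/(5 + q) = 2*q/(5 + q))
(p(E(3, 2), -3)*m(3))*O = (0*(2*3/(5 + 3)))*(13/2) = (0*(2*3/8))*(13/2) = (0*(2*3*(1/8)))*(13/2) = (0*(3/4))*(13/2) = 0*(13/2) = 0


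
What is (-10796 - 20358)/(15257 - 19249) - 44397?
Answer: -88600835/1996 ≈ -44389.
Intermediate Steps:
(-10796 - 20358)/(15257 - 19249) - 44397 = -31154/(-3992) - 44397 = -31154*(-1/3992) - 44397 = 15577/1996 - 44397 = -88600835/1996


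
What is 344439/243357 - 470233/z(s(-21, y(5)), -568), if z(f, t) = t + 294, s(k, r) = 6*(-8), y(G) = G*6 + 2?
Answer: 38176289489/22226606 ≈ 1717.6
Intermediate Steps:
y(G) = 2 + 6*G (y(G) = 6*G + 2 = 2 + 6*G)
s(k, r) = -48
z(f, t) = 294 + t
344439/243357 - 470233/z(s(-21, y(5)), -568) = 344439/243357 - 470233/(294 - 568) = 344439*(1/243357) - 470233/(-274) = 114813/81119 - 470233*(-1/274) = 114813/81119 + 470233/274 = 38176289489/22226606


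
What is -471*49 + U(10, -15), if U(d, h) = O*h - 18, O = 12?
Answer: -23277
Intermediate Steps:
U(d, h) = -18 + 12*h (U(d, h) = 12*h - 18 = -18 + 12*h)
-471*49 + U(10, -15) = -471*49 + (-18 + 12*(-15)) = -23079 + (-18 - 180) = -23079 - 198 = -23277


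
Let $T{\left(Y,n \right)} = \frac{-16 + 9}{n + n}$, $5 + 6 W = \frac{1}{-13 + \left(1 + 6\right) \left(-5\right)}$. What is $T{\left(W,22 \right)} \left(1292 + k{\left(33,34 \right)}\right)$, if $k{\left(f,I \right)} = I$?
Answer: $- \frac{4641}{22} \approx -210.95$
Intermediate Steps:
$W = - \frac{241}{288}$ ($W = - \frac{5}{6} + \frac{1}{6 \left(-13 + \left(1 + 6\right) \left(-5\right)\right)} = - \frac{5}{6} + \frac{1}{6 \left(-13 + 7 \left(-5\right)\right)} = - \frac{5}{6} + \frac{1}{6 \left(-13 - 35\right)} = - \frac{5}{6} + \frac{1}{6 \left(-48\right)} = - \frac{5}{6} + \frac{1}{6} \left(- \frac{1}{48}\right) = - \frac{5}{6} - \frac{1}{288} = - \frac{241}{288} \approx -0.83681$)
$T{\left(Y,n \right)} = - \frac{7}{2 n}$
$T{\left(W,22 \right)} \left(1292 + k{\left(33,34 \right)}\right) = - \frac{7}{2 \cdot 22} \left(1292 + 34\right) = \left(- \frac{7}{2}\right) \frac{1}{22} \cdot 1326 = \left(- \frac{7}{44}\right) 1326 = - \frac{4641}{22}$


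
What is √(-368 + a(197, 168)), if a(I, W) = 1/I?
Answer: 9*I*√176315/197 ≈ 19.183*I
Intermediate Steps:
√(-368 + a(197, 168)) = √(-368 + 1/197) = √(-72495/197) = 9*I*√176315/197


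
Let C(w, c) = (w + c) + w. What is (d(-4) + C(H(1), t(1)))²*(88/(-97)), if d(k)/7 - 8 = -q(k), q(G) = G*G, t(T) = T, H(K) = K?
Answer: -247192/97 ≈ -2548.4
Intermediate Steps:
q(G) = G²
C(w, c) = c + 2*w (C(w, c) = (c + w) + w = c + 2*w)
d(k) = 56 - 7*k² (d(k) = 56 + 7*(-k²) = 56 - 7*k²)
(d(-4) + C(H(1), t(1)))²*(88/(-97)) = ((56 - 7*(-4)²) + (1 + 2*1))²*(88/(-97)) = ((56 - 7*16) + (1 + 2))²*(88*(-1/97)) = ((56 - 112) + 3)²*(-88/97) = (-56 + 3)²*(-88/97) = (-53)²*(-88/97) = 2809*(-88/97) = -247192/97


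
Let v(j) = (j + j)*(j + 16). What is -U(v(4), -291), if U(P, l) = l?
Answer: 291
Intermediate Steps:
v(j) = 2*j*(16 + j) (v(j) = (2*j)*(16 + j) = 2*j*(16 + j))
-U(v(4), -291) = -1*(-291) = 291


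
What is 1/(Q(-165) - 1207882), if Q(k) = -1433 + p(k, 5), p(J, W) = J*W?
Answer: -1/1210140 ≈ -8.2635e-7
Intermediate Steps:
Q(k) = -1433 + 5*k (Q(k) = -1433 + k*5 = -1433 + 5*k)
1/(Q(-165) - 1207882) = 1/((-1433 + 5*(-165)) - 1207882) = 1/((-1433 - 825) - 1207882) = 1/(-2258 - 1207882) = 1/(-1210140) = -1/1210140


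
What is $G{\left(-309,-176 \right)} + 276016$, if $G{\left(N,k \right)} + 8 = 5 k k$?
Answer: $430888$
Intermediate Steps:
$G{\left(N,k \right)} = -8 + 5 k^{2}$ ($G{\left(N,k \right)} = -8 + 5 k k = -8 + 5 k^{2}$)
$G{\left(-309,-176 \right)} + 276016 = \left(-8 + 5 \left(-176\right)^{2}\right) + 276016 = \left(-8 + 5 \cdot 30976\right) + 276016 = \left(-8 + 154880\right) + 276016 = 154872 + 276016 = 430888$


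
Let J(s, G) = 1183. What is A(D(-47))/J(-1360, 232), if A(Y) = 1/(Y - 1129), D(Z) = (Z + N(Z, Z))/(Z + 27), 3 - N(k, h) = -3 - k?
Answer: -5/6652009 ≈ -7.5165e-7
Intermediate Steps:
N(k, h) = 6 + k (N(k, h) = 3 - (-3 - k) = 3 + (3 + k) = 6 + k)
D(Z) = (6 + 2*Z)/(27 + Z) (D(Z) = (Z + (6 + Z))/(Z + 27) = (6 + 2*Z)/(27 + Z))
A(Y) = 1/(-1129 + Y)
A(D(-47))/J(-1360, 232) = 1/(-1129 + 2*(3 - 47)/(27 - 47)*1183) = (1/1183)/(-1129 + 2*(-44)/(-20)) = (1/1183)/(-1129 + 2*(-1/20)*(-44)) = (1/1183)/(-1129 + 22/5) = (1/1183)/(-5623/5) = -5/5623*1/1183 = -5/6652009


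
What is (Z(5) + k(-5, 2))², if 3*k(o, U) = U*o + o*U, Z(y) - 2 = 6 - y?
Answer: 121/9 ≈ 13.444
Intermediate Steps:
Z(y) = 8 - y (Z(y) = 2 + (6 - y) = 8 - y)
k(o, U) = 2*U*o/3 (k(o, U) = (U*o + o*U)/3 = (U*o + U*o)/3 = (2*U*o)/3 = 2*U*o/3)
(Z(5) + k(-5, 2))² = ((8 - 1*5) + (⅔)*2*(-5))² = ((8 - 5) - 20/3)² = (3 - 20/3)² = (-11/3)² = 121/9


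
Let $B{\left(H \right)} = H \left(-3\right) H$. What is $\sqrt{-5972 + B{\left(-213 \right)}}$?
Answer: $i \sqrt{142079} \approx 376.93 i$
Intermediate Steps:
$B{\left(H \right)} = - 3 H^{2}$ ($B{\left(H \right)} = - 3 H H = - 3 H^{2}$)
$\sqrt{-5972 + B{\left(-213 \right)}} = \sqrt{-5972 - 3 \left(-213\right)^{2}} = \sqrt{-5972 - 136107} = \sqrt{-142079} = i \sqrt{142079}$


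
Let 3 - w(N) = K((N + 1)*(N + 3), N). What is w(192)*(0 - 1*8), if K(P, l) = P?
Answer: 301056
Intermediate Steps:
w(N) = 3 - (1 + N)*(3 + N) (w(N) = 3 - (N + 1)*(N + 3) = 3 - (1 + N)*(3 + N))
w(192)*(0 - 1*8) = (192*(-4 - 1*192))*(0 - 1*8) = (192*(-4 - 192))*(0 - 8) = (192*(-196))*(-8) = -37632*(-8) = 301056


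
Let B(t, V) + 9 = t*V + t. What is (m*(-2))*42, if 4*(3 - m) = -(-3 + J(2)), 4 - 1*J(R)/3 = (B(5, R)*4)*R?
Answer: 2583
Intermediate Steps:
B(t, V) = -9 + t + V*t (B(t, V) = -9 + (t*V + t) = -9 + (V*t + t) = -9 + (t + V*t) = -9 + t + V*t)
J(R) = 12 - 3*R*(-16 + 20*R) (J(R) = 12 - 3*(-9 + 5 + R*5)*4*R = 12 - 3*(-9 + 5 + 5*R)*4*R = 12 - 3*(-4 + 5*R)*4*R = 12 - 3*(-16 + 20*R)*R = 12 - 3*R*(-16 + 20*R))
m = -123/4 (m = 3 - (-1)*(-3 + (12 - 12*2*(-4 + 5*2)))/4 = 3 - (-1)*(-3 + (12 - 12*2*(-4 + 10)))/4 = 3 - (-1)*(-3 + (12 - 12*2*6))/4 = 3 - (-1)*(-3 + (12 - 144))/4 = 3 - (-1)*(-3 - 132)/4 = 3 - (-1)*(-135)/4 = 3 - 1/4*135 = 3 - 135/4 = -123/4 ≈ -30.750)
(m*(-2))*42 = -123/4*(-2)*42 = (123/2)*42 = 2583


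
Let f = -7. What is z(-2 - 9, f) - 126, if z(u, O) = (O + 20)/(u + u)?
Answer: -2785/22 ≈ -126.59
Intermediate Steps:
z(u, O) = (20 + O)/(2*u) (z(u, O) = (20 + O)/((2*u)) = (20 + O)*(1/(2*u)) = (20 + O)/(2*u))
z(-2 - 9, f) - 126 = (20 - 7)/(2*(-2 - 9)) - 126 = (½)*13/(-11) - 126 = (½)*(-1/11)*13 - 126 = -13/22 - 126 = -2785/22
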